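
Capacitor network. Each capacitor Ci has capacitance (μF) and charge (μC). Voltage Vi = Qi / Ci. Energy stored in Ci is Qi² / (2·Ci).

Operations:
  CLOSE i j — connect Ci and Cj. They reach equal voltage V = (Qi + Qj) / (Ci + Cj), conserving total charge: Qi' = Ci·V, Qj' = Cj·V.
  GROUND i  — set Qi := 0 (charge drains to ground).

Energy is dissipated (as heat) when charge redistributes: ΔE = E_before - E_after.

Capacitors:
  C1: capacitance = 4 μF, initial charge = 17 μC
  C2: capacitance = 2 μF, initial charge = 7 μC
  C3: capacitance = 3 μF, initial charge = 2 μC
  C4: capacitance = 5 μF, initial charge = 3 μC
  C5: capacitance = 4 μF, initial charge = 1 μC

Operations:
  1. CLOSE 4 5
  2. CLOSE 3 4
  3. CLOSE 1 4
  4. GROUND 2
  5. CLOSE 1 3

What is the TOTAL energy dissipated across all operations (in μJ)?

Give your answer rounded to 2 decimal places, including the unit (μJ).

Initial: C1(4μF, Q=17μC, V=4.25V), C2(2μF, Q=7μC, V=3.50V), C3(3μF, Q=2μC, V=0.67V), C4(5μF, Q=3μC, V=0.60V), C5(4μF, Q=1μC, V=0.25V)
Op 1: CLOSE 4-5: Q_total=4.00, C_total=9.00, V=0.44; Q4=2.22, Q5=1.78; dissipated=0.136
Op 2: CLOSE 3-4: Q_total=4.22, C_total=8.00, V=0.53; Q3=1.58, Q4=2.64; dissipated=0.046
Op 3: CLOSE 1-4: Q_total=19.64, C_total=9.00, V=2.18; Q1=8.73, Q4=10.91; dissipated=15.394
Op 4: GROUND 2: Q2=0; energy lost=12.250
Op 5: CLOSE 1-3: Q_total=10.31, C_total=7.00, V=1.47; Q1=5.89, Q3=4.42; dissipated=2.346
Total dissipated: 30.173 μJ

Answer: 30.17 μJ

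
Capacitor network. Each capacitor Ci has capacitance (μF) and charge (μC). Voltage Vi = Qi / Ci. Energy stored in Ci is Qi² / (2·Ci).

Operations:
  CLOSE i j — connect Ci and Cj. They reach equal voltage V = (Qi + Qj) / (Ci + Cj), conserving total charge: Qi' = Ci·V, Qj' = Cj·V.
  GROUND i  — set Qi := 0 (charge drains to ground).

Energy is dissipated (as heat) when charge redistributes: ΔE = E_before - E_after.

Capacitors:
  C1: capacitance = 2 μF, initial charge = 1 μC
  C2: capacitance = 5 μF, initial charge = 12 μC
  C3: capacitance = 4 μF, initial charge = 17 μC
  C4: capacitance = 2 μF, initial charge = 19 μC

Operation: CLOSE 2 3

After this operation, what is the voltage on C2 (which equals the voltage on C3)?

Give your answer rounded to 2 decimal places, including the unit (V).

Initial: C1(2μF, Q=1μC, V=0.50V), C2(5μF, Q=12μC, V=2.40V), C3(4μF, Q=17μC, V=4.25V), C4(2μF, Q=19μC, V=9.50V)
Op 1: CLOSE 2-3: Q_total=29.00, C_total=9.00, V=3.22; Q2=16.11, Q3=12.89; dissipated=3.803

Answer: 3.22 V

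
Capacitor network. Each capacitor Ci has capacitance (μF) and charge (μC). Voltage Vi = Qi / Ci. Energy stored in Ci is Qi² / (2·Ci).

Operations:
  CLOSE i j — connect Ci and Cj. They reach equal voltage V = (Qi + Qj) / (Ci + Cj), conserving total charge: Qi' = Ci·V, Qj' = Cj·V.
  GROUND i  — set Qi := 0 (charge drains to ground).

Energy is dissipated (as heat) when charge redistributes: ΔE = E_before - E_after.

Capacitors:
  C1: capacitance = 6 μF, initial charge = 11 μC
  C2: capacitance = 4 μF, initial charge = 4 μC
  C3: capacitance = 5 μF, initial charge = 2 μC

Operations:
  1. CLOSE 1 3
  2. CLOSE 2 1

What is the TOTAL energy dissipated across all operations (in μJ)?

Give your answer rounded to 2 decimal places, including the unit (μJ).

Answer: 2.84 μJ

Derivation:
Initial: C1(6μF, Q=11μC, V=1.83V), C2(4μF, Q=4μC, V=1.00V), C3(5μF, Q=2μC, V=0.40V)
Op 1: CLOSE 1-3: Q_total=13.00, C_total=11.00, V=1.18; Q1=7.09, Q3=5.91; dissipated=2.802
Op 2: CLOSE 2-1: Q_total=11.09, C_total=10.00, V=1.11; Q2=4.44, Q1=6.65; dissipated=0.040
Total dissipated: 2.841 μJ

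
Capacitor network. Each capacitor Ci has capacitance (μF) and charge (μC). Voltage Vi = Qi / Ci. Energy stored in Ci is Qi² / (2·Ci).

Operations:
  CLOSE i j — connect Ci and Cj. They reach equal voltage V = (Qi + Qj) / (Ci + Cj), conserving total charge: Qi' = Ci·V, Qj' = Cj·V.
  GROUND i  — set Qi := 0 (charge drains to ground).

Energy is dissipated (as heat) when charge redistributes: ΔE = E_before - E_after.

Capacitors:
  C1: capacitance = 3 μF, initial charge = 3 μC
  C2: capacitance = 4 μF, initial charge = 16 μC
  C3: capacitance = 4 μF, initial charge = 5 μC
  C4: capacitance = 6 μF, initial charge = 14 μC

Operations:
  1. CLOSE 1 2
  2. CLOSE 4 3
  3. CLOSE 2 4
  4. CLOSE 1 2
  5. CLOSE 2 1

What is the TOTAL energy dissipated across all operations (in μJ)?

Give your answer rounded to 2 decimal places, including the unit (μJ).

Initial: C1(3μF, Q=3μC, V=1.00V), C2(4μF, Q=16μC, V=4.00V), C3(4μF, Q=5μC, V=1.25V), C4(6μF, Q=14μC, V=2.33V)
Op 1: CLOSE 1-2: Q_total=19.00, C_total=7.00, V=2.71; Q1=8.14, Q2=10.86; dissipated=7.714
Op 2: CLOSE 4-3: Q_total=19.00, C_total=10.00, V=1.90; Q4=11.40, Q3=7.60; dissipated=1.408
Op 3: CLOSE 2-4: Q_total=22.26, C_total=10.00, V=2.23; Q2=8.90, Q4=13.35; dissipated=0.796
Op 4: CLOSE 1-2: Q_total=17.05, C_total=7.00, V=2.44; Q1=7.31, Q2=9.74; dissipated=0.205
Op 5: CLOSE 2-1: Q_total=17.05, C_total=7.00, V=2.44; Q2=9.74, Q1=7.31; dissipated=0.000
Total dissipated: 10.123 μJ

Answer: 10.12 μJ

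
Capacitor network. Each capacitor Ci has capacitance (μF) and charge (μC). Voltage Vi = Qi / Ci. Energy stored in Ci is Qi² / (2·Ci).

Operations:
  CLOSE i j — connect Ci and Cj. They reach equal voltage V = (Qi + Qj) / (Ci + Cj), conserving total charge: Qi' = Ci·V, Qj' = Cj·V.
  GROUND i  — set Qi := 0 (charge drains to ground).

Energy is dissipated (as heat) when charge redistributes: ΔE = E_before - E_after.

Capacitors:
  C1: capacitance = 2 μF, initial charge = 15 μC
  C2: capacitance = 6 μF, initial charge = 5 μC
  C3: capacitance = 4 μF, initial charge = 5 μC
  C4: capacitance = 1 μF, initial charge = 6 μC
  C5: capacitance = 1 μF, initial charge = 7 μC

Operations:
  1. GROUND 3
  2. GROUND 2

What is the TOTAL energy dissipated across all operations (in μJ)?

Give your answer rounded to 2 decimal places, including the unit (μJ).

Initial: C1(2μF, Q=15μC, V=7.50V), C2(6μF, Q=5μC, V=0.83V), C3(4μF, Q=5μC, V=1.25V), C4(1μF, Q=6μC, V=6.00V), C5(1μF, Q=7μC, V=7.00V)
Op 1: GROUND 3: Q3=0; energy lost=3.125
Op 2: GROUND 2: Q2=0; energy lost=2.083
Total dissipated: 5.208 μJ

Answer: 5.21 μJ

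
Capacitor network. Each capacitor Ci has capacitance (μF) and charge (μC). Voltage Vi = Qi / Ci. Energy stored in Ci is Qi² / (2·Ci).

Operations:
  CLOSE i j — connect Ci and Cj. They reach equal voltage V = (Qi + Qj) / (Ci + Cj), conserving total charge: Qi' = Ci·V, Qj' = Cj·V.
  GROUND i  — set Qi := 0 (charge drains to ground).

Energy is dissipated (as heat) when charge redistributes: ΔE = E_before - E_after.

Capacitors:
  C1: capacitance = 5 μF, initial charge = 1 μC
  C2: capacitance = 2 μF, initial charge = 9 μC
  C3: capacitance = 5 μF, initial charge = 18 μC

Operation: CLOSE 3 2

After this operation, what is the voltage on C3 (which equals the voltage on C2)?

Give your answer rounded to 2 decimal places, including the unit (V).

Initial: C1(5μF, Q=1μC, V=0.20V), C2(2μF, Q=9μC, V=4.50V), C3(5μF, Q=18μC, V=3.60V)
Op 1: CLOSE 3-2: Q_total=27.00, C_total=7.00, V=3.86; Q3=19.29, Q2=7.71; dissipated=0.579

Answer: 3.86 V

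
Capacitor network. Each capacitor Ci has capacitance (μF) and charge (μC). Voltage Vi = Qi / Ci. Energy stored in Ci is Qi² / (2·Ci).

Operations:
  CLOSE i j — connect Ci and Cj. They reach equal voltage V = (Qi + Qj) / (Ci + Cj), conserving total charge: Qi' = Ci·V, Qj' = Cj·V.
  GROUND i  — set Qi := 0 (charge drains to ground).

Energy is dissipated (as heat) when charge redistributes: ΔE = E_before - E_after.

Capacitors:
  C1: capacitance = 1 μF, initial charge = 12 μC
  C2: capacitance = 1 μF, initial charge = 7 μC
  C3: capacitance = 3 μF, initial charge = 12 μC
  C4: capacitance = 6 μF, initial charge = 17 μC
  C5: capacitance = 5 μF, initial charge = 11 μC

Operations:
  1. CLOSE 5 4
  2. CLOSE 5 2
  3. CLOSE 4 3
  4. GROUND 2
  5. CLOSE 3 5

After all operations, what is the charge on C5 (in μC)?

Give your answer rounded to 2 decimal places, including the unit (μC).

Initial: C1(1μF, Q=12μC, V=12.00V), C2(1μF, Q=7μC, V=7.00V), C3(3μF, Q=12μC, V=4.00V), C4(6μF, Q=17μC, V=2.83V), C5(5μF, Q=11μC, V=2.20V)
Op 1: CLOSE 5-4: Q_total=28.00, C_total=11.00, V=2.55; Q5=12.73, Q4=15.27; dissipated=0.547
Op 2: CLOSE 5-2: Q_total=19.73, C_total=6.00, V=3.29; Q5=16.44, Q2=3.29; dissipated=8.268
Op 3: CLOSE 4-3: Q_total=27.27, C_total=9.00, V=3.03; Q4=18.18, Q3=9.09; dissipated=2.116
Op 4: GROUND 2: Q2=0; energy lost=5.405
Op 5: CLOSE 3-5: Q_total=25.53, C_total=8.00, V=3.19; Q3=9.57, Q5=15.96; dissipated=0.062
Final charges: Q1=12.00, Q2=0.00, Q3=9.57, Q4=18.18, Q5=15.96

Answer: 15.96 μC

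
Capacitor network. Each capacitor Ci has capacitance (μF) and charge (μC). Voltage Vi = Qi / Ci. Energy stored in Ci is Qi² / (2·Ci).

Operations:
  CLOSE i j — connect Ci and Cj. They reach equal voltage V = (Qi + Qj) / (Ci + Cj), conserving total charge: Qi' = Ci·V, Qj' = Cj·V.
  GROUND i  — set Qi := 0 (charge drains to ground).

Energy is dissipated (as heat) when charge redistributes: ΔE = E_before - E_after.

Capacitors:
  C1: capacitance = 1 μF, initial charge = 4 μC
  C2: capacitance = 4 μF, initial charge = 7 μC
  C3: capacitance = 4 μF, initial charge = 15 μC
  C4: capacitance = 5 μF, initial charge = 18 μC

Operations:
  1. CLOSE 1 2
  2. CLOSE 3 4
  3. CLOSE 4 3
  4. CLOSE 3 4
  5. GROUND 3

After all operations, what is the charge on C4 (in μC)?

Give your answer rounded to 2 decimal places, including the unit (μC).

Answer: 18.33 μC

Derivation:
Initial: C1(1μF, Q=4μC, V=4.00V), C2(4μF, Q=7μC, V=1.75V), C3(4μF, Q=15μC, V=3.75V), C4(5μF, Q=18μC, V=3.60V)
Op 1: CLOSE 1-2: Q_total=11.00, C_total=5.00, V=2.20; Q1=2.20, Q2=8.80; dissipated=2.025
Op 2: CLOSE 3-4: Q_total=33.00, C_total=9.00, V=3.67; Q3=14.67, Q4=18.33; dissipated=0.025
Op 3: CLOSE 4-3: Q_total=33.00, C_total=9.00, V=3.67; Q4=18.33, Q3=14.67; dissipated=0.000
Op 4: CLOSE 3-4: Q_total=33.00, C_total=9.00, V=3.67; Q3=14.67, Q4=18.33; dissipated=0.000
Op 5: GROUND 3: Q3=0; energy lost=26.889
Final charges: Q1=2.20, Q2=8.80, Q3=0.00, Q4=18.33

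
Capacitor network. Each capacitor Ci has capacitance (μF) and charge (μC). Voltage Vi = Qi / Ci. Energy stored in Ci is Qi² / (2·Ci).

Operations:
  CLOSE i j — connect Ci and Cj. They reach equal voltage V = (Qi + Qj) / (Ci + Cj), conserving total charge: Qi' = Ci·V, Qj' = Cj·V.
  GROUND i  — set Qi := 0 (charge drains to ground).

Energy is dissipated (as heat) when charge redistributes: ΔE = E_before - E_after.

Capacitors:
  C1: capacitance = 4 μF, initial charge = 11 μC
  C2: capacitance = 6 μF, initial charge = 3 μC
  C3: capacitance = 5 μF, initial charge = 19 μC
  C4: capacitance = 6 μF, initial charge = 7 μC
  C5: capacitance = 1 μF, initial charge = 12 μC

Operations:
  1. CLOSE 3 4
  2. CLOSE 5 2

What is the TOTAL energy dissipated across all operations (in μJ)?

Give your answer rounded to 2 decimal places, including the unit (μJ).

Answer: 66.13 μJ

Derivation:
Initial: C1(4μF, Q=11μC, V=2.75V), C2(6μF, Q=3μC, V=0.50V), C3(5μF, Q=19μC, V=3.80V), C4(6μF, Q=7μC, V=1.17V), C5(1μF, Q=12μC, V=12.00V)
Op 1: CLOSE 3-4: Q_total=26.00, C_total=11.00, V=2.36; Q3=11.82, Q4=14.18; dissipated=9.456
Op 2: CLOSE 5-2: Q_total=15.00, C_total=7.00, V=2.14; Q5=2.14, Q2=12.86; dissipated=56.679
Total dissipated: 66.135 μJ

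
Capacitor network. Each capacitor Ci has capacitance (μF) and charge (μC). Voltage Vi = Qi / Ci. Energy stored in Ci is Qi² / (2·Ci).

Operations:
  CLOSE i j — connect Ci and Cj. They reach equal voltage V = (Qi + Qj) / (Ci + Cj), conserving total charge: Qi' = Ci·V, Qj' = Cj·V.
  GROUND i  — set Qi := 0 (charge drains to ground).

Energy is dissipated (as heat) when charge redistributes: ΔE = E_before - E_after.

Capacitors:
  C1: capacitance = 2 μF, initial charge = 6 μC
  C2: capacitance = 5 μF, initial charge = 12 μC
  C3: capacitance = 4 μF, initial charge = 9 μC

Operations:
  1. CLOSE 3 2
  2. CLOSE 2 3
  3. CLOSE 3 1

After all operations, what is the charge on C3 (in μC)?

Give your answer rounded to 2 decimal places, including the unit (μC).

Answer: 10.22 μC

Derivation:
Initial: C1(2μF, Q=6μC, V=3.00V), C2(5μF, Q=12μC, V=2.40V), C3(4μF, Q=9μC, V=2.25V)
Op 1: CLOSE 3-2: Q_total=21.00, C_total=9.00, V=2.33; Q3=9.33, Q2=11.67; dissipated=0.025
Op 2: CLOSE 2-3: Q_total=21.00, C_total=9.00, V=2.33; Q2=11.67, Q3=9.33; dissipated=0.000
Op 3: CLOSE 3-1: Q_total=15.33, C_total=6.00, V=2.56; Q3=10.22, Q1=5.11; dissipated=0.296
Final charges: Q1=5.11, Q2=11.67, Q3=10.22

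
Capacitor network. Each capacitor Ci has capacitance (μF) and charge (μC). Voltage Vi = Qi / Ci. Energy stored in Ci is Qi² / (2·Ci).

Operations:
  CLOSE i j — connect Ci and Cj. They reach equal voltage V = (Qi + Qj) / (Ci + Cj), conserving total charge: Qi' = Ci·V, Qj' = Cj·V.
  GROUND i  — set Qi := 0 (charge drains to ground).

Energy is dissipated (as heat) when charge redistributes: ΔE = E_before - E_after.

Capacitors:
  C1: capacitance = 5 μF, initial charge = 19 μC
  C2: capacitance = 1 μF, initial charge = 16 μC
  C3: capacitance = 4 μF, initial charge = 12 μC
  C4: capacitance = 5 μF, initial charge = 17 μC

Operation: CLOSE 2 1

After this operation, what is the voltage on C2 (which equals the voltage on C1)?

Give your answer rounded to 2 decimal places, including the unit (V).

Answer: 5.83 V

Derivation:
Initial: C1(5μF, Q=19μC, V=3.80V), C2(1μF, Q=16μC, V=16.00V), C3(4μF, Q=12μC, V=3.00V), C4(5μF, Q=17μC, V=3.40V)
Op 1: CLOSE 2-1: Q_total=35.00, C_total=6.00, V=5.83; Q2=5.83, Q1=29.17; dissipated=62.017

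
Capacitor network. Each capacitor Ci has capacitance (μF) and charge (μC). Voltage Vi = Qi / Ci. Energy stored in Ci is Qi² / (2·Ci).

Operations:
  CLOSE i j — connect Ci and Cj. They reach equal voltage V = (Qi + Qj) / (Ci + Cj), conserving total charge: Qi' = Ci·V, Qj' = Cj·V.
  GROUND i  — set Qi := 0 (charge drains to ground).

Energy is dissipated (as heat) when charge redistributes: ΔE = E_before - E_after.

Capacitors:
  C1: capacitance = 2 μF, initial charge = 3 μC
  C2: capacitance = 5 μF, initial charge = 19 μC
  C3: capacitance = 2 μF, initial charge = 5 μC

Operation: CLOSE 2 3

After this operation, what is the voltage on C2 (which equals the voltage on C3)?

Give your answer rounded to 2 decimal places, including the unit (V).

Answer: 3.43 V

Derivation:
Initial: C1(2μF, Q=3μC, V=1.50V), C2(5μF, Q=19μC, V=3.80V), C3(2μF, Q=5μC, V=2.50V)
Op 1: CLOSE 2-3: Q_total=24.00, C_total=7.00, V=3.43; Q2=17.14, Q3=6.86; dissipated=1.207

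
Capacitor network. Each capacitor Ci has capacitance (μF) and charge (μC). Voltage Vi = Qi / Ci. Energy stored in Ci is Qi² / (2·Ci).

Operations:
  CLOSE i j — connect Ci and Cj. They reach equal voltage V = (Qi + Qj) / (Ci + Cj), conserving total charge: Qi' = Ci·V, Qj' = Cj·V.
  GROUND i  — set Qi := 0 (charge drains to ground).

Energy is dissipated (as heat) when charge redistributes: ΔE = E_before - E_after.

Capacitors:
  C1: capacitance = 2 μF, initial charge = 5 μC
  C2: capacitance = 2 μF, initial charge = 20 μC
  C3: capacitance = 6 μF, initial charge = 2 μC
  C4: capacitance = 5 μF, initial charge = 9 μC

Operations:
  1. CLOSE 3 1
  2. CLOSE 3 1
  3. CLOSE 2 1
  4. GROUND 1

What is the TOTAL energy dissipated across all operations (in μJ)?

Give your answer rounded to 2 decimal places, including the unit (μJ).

Initial: C1(2μF, Q=5μC, V=2.50V), C2(2μF, Q=20μC, V=10.00V), C3(6μF, Q=2μC, V=0.33V), C4(5μF, Q=9μC, V=1.80V)
Op 1: CLOSE 3-1: Q_total=7.00, C_total=8.00, V=0.88; Q3=5.25, Q1=1.75; dissipated=3.521
Op 2: CLOSE 3-1: Q_total=7.00, C_total=8.00, V=0.88; Q3=5.25, Q1=1.75; dissipated=0.000
Op 3: CLOSE 2-1: Q_total=21.75, C_total=4.00, V=5.44; Q2=10.88, Q1=10.88; dissipated=41.633
Op 4: GROUND 1: Q1=0; energy lost=29.566
Total dissipated: 74.720 μJ

Answer: 74.72 μJ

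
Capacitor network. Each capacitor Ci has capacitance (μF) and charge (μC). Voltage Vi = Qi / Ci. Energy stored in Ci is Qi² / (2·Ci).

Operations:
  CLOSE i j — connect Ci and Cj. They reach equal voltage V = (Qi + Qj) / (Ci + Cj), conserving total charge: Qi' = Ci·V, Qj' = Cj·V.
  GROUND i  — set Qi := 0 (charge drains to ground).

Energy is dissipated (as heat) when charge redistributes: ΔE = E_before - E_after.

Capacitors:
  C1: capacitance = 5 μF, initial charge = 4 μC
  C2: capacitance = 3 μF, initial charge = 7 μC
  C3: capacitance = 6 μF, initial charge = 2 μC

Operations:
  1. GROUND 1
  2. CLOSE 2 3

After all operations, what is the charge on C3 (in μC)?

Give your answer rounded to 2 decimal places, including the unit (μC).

Initial: C1(5μF, Q=4μC, V=0.80V), C2(3μF, Q=7μC, V=2.33V), C3(6μF, Q=2μC, V=0.33V)
Op 1: GROUND 1: Q1=0; energy lost=1.600
Op 2: CLOSE 2-3: Q_total=9.00, C_total=9.00, V=1.00; Q2=3.00, Q3=6.00; dissipated=4.000
Final charges: Q1=0.00, Q2=3.00, Q3=6.00

Answer: 6.00 μC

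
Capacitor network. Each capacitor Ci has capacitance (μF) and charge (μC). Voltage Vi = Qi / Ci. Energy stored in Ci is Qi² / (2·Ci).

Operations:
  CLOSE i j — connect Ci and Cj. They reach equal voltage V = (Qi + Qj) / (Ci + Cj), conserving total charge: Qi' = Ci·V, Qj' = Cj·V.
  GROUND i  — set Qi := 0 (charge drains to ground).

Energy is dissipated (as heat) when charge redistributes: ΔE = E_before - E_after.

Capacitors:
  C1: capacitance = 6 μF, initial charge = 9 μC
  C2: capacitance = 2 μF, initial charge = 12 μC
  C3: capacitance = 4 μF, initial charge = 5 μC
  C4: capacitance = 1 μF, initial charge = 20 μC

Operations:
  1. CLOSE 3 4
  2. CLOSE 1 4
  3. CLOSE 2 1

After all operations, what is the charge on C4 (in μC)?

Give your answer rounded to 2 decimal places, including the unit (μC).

Answer: 2.00 μC

Derivation:
Initial: C1(6μF, Q=9μC, V=1.50V), C2(2μF, Q=12μC, V=6.00V), C3(4μF, Q=5μC, V=1.25V), C4(1μF, Q=20μC, V=20.00V)
Op 1: CLOSE 3-4: Q_total=25.00, C_total=5.00, V=5.00; Q3=20.00, Q4=5.00; dissipated=140.625
Op 2: CLOSE 1-4: Q_total=14.00, C_total=7.00, V=2.00; Q1=12.00, Q4=2.00; dissipated=5.250
Op 3: CLOSE 2-1: Q_total=24.00, C_total=8.00, V=3.00; Q2=6.00, Q1=18.00; dissipated=12.000
Final charges: Q1=18.00, Q2=6.00, Q3=20.00, Q4=2.00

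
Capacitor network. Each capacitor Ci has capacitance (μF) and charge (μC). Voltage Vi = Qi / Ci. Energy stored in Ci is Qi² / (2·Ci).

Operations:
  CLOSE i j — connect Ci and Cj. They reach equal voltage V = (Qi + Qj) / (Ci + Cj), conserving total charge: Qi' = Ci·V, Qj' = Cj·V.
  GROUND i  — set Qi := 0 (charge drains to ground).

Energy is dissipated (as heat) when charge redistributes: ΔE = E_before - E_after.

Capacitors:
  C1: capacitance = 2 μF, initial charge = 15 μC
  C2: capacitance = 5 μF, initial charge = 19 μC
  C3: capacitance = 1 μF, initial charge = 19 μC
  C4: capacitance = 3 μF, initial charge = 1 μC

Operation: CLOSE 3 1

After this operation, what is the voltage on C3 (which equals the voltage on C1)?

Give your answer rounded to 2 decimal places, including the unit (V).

Initial: C1(2μF, Q=15μC, V=7.50V), C2(5μF, Q=19μC, V=3.80V), C3(1μF, Q=19μC, V=19.00V), C4(3μF, Q=1μC, V=0.33V)
Op 1: CLOSE 3-1: Q_total=34.00, C_total=3.00, V=11.33; Q3=11.33, Q1=22.67; dissipated=44.083

Answer: 11.33 V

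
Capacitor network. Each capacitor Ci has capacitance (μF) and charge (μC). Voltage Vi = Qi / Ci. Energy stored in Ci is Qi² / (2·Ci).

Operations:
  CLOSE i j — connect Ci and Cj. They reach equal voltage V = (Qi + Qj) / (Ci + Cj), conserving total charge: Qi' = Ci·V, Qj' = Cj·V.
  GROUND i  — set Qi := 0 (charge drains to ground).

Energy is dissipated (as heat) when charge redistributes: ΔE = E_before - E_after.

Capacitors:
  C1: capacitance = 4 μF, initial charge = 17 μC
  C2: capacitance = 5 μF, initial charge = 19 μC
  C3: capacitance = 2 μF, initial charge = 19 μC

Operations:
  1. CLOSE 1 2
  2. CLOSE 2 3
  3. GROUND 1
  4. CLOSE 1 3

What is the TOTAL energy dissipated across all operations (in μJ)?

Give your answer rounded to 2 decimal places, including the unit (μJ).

Answer: 74.53 μJ

Derivation:
Initial: C1(4μF, Q=17μC, V=4.25V), C2(5μF, Q=19μC, V=3.80V), C3(2μF, Q=19μC, V=9.50V)
Op 1: CLOSE 1-2: Q_total=36.00, C_total=9.00, V=4.00; Q1=16.00, Q2=20.00; dissipated=0.225
Op 2: CLOSE 2-3: Q_total=39.00, C_total=7.00, V=5.57; Q2=27.86, Q3=11.14; dissipated=21.607
Op 3: GROUND 1: Q1=0; energy lost=32.000
Op 4: CLOSE 1-3: Q_total=11.14, C_total=6.00, V=1.86; Q1=7.43, Q3=3.71; dissipated=20.694
Total dissipated: 74.526 μJ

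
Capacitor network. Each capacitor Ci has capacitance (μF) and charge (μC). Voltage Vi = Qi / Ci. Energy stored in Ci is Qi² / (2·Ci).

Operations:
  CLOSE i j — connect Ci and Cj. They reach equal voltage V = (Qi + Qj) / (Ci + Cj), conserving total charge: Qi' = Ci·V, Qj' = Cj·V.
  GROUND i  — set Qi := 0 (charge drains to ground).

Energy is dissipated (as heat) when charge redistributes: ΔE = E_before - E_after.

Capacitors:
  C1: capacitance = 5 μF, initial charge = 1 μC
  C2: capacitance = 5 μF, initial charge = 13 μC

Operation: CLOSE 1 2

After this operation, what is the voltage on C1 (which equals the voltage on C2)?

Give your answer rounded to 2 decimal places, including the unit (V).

Answer: 1.40 V

Derivation:
Initial: C1(5μF, Q=1μC, V=0.20V), C2(5μF, Q=13μC, V=2.60V)
Op 1: CLOSE 1-2: Q_total=14.00, C_total=10.00, V=1.40; Q1=7.00, Q2=7.00; dissipated=7.200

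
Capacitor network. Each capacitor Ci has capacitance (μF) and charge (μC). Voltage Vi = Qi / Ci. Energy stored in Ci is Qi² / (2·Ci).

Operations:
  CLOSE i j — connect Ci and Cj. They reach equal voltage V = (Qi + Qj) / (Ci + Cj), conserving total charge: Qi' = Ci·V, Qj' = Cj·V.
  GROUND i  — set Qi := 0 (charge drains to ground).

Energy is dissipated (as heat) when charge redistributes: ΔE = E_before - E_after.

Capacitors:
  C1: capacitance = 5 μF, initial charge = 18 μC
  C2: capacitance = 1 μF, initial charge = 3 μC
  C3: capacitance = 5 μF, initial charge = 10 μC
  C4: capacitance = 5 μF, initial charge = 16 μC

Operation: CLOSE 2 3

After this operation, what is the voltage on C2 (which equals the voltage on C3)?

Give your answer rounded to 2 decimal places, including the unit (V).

Answer: 2.17 V

Derivation:
Initial: C1(5μF, Q=18μC, V=3.60V), C2(1μF, Q=3μC, V=3.00V), C3(5μF, Q=10μC, V=2.00V), C4(5μF, Q=16μC, V=3.20V)
Op 1: CLOSE 2-3: Q_total=13.00, C_total=6.00, V=2.17; Q2=2.17, Q3=10.83; dissipated=0.417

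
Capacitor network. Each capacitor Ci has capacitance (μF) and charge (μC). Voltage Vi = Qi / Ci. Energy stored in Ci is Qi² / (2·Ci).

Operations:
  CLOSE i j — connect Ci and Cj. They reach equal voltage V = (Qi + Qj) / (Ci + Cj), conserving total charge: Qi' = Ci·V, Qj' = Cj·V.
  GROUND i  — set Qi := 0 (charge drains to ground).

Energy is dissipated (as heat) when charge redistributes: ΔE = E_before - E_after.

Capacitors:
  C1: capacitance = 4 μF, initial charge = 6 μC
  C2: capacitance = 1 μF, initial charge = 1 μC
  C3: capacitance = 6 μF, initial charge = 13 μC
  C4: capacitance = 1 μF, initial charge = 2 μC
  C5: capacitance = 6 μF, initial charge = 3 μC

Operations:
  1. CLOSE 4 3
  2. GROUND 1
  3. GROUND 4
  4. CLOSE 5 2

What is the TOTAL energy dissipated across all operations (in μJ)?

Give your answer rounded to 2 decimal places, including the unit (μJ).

Answer: 6.91 μJ

Derivation:
Initial: C1(4μF, Q=6μC, V=1.50V), C2(1μF, Q=1μC, V=1.00V), C3(6μF, Q=13μC, V=2.17V), C4(1μF, Q=2μC, V=2.00V), C5(6μF, Q=3μC, V=0.50V)
Op 1: CLOSE 4-3: Q_total=15.00, C_total=7.00, V=2.14; Q4=2.14, Q3=12.86; dissipated=0.012
Op 2: GROUND 1: Q1=0; energy lost=4.500
Op 3: GROUND 4: Q4=0; energy lost=2.296
Op 4: CLOSE 5-2: Q_total=4.00, C_total=7.00, V=0.57; Q5=3.43, Q2=0.57; dissipated=0.107
Total dissipated: 6.915 μJ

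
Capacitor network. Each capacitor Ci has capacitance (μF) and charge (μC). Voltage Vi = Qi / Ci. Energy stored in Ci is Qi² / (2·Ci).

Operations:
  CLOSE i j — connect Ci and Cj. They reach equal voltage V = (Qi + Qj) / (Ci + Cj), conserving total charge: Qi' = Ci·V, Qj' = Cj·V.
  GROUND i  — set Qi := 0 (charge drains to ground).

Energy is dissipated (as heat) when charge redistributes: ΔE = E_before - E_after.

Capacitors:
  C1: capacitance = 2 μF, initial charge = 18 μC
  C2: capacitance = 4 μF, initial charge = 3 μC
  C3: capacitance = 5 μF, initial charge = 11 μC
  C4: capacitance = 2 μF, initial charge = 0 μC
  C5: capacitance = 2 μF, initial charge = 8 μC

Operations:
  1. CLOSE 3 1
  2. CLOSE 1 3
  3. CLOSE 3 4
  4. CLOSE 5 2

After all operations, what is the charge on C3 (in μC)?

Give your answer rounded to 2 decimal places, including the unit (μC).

Answer: 14.80 μC

Derivation:
Initial: C1(2μF, Q=18μC, V=9.00V), C2(4μF, Q=3μC, V=0.75V), C3(5μF, Q=11μC, V=2.20V), C4(2μF, Q=0μC, V=0.00V), C5(2μF, Q=8μC, V=4.00V)
Op 1: CLOSE 3-1: Q_total=29.00, C_total=7.00, V=4.14; Q3=20.71, Q1=8.29; dissipated=33.029
Op 2: CLOSE 1-3: Q_total=29.00, C_total=7.00, V=4.14; Q1=8.29, Q3=20.71; dissipated=0.000
Op 3: CLOSE 3-4: Q_total=20.71, C_total=7.00, V=2.96; Q3=14.80, Q4=5.92; dissipated=12.259
Op 4: CLOSE 5-2: Q_total=11.00, C_total=6.00, V=1.83; Q5=3.67, Q2=7.33; dissipated=7.042
Final charges: Q1=8.29, Q2=7.33, Q3=14.80, Q4=5.92, Q5=3.67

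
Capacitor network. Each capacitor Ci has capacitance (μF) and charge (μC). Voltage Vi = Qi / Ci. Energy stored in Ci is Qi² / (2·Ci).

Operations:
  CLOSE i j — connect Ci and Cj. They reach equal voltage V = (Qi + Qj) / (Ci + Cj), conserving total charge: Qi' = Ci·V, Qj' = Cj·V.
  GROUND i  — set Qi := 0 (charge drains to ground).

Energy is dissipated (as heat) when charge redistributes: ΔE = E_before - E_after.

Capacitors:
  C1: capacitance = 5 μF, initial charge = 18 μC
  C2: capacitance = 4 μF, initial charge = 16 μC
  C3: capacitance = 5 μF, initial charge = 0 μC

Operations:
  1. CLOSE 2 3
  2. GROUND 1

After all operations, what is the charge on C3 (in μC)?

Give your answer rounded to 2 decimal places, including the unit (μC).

Initial: C1(5μF, Q=18μC, V=3.60V), C2(4μF, Q=16μC, V=4.00V), C3(5μF, Q=0μC, V=0.00V)
Op 1: CLOSE 2-3: Q_total=16.00, C_total=9.00, V=1.78; Q2=7.11, Q3=8.89; dissipated=17.778
Op 2: GROUND 1: Q1=0; energy lost=32.400
Final charges: Q1=0.00, Q2=7.11, Q3=8.89

Answer: 8.89 μC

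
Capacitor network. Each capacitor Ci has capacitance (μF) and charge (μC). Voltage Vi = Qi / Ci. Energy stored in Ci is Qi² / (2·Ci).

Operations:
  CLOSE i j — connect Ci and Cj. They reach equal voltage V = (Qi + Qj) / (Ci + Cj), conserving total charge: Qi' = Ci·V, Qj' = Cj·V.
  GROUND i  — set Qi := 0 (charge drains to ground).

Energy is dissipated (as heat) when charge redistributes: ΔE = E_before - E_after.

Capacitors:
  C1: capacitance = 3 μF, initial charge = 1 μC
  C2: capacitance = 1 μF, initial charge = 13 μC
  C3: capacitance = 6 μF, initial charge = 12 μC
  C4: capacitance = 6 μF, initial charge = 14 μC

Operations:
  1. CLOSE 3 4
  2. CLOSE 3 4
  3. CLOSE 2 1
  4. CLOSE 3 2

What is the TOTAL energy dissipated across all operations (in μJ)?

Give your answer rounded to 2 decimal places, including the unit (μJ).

Initial: C1(3μF, Q=1μC, V=0.33V), C2(1μF, Q=13μC, V=13.00V), C3(6μF, Q=12μC, V=2.00V), C4(6μF, Q=14μC, V=2.33V)
Op 1: CLOSE 3-4: Q_total=26.00, C_total=12.00, V=2.17; Q3=13.00, Q4=13.00; dissipated=0.167
Op 2: CLOSE 3-4: Q_total=26.00, C_total=12.00, V=2.17; Q3=13.00, Q4=13.00; dissipated=0.000
Op 3: CLOSE 2-1: Q_total=14.00, C_total=4.00, V=3.50; Q2=3.50, Q1=10.50; dissipated=60.167
Op 4: CLOSE 3-2: Q_total=16.50, C_total=7.00, V=2.36; Q3=14.14, Q2=2.36; dissipated=0.762
Total dissipated: 61.095 μJ

Answer: 61.10 μJ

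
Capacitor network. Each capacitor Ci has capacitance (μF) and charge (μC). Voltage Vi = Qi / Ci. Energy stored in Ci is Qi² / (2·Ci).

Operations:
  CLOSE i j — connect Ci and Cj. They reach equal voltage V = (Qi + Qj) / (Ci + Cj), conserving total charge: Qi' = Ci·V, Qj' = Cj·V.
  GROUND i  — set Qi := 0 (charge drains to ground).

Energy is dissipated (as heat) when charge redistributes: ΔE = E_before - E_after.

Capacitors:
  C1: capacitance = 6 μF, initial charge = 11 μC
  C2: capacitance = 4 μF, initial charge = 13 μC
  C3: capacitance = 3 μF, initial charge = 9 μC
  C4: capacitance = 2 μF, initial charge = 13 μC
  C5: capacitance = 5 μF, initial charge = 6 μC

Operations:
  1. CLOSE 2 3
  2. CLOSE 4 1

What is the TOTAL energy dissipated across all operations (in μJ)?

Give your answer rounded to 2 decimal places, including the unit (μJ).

Initial: C1(6μF, Q=11μC, V=1.83V), C2(4μF, Q=13μC, V=3.25V), C3(3μF, Q=9μC, V=3.00V), C4(2μF, Q=13μC, V=6.50V), C5(5μF, Q=6μC, V=1.20V)
Op 1: CLOSE 2-3: Q_total=22.00, C_total=7.00, V=3.14; Q2=12.57, Q3=9.43; dissipated=0.054
Op 2: CLOSE 4-1: Q_total=24.00, C_total=8.00, V=3.00; Q4=6.00, Q1=18.00; dissipated=16.333
Total dissipated: 16.387 μJ

Answer: 16.39 μJ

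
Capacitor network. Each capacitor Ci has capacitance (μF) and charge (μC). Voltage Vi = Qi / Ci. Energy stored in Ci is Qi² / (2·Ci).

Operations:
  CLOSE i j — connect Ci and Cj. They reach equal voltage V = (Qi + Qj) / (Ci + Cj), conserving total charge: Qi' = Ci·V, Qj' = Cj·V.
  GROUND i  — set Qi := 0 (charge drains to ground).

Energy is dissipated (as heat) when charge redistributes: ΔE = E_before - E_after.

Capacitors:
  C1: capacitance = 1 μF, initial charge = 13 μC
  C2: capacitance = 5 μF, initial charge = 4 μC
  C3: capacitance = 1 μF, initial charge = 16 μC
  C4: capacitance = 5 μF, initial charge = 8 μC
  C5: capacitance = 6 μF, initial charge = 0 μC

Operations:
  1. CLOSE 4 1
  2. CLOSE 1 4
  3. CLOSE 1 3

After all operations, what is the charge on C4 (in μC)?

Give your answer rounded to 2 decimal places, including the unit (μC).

Initial: C1(1μF, Q=13μC, V=13.00V), C2(5μF, Q=4μC, V=0.80V), C3(1μF, Q=16μC, V=16.00V), C4(5μF, Q=8μC, V=1.60V), C5(6μF, Q=0μC, V=0.00V)
Op 1: CLOSE 4-1: Q_total=21.00, C_total=6.00, V=3.50; Q4=17.50, Q1=3.50; dissipated=54.150
Op 2: CLOSE 1-4: Q_total=21.00, C_total=6.00, V=3.50; Q1=3.50, Q4=17.50; dissipated=0.000
Op 3: CLOSE 1-3: Q_total=19.50, C_total=2.00, V=9.75; Q1=9.75, Q3=9.75; dissipated=39.062
Final charges: Q1=9.75, Q2=4.00, Q3=9.75, Q4=17.50, Q5=0.00

Answer: 17.50 μC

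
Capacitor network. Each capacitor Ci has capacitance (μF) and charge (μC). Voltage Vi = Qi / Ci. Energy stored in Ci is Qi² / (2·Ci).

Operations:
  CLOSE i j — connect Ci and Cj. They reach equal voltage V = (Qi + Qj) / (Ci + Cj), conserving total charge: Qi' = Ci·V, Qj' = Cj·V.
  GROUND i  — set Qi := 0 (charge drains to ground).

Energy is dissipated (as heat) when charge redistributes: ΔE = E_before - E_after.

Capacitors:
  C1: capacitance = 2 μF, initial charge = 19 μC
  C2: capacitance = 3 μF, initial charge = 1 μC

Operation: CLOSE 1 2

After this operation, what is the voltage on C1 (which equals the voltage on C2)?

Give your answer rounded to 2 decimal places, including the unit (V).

Initial: C1(2μF, Q=19μC, V=9.50V), C2(3μF, Q=1μC, V=0.33V)
Op 1: CLOSE 1-2: Q_total=20.00, C_total=5.00, V=4.00; Q1=8.00, Q2=12.00; dissipated=50.417

Answer: 4.00 V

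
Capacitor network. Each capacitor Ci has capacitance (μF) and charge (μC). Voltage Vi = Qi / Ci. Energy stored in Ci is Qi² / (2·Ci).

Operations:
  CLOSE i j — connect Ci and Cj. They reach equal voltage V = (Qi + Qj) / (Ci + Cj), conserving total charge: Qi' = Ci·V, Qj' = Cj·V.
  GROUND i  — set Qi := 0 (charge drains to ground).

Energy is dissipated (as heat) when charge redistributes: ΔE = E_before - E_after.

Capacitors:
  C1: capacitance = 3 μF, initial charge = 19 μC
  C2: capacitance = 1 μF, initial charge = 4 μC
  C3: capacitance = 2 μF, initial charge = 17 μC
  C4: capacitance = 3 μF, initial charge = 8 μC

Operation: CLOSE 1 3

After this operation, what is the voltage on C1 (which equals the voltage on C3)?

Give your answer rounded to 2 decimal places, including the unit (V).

Initial: C1(3μF, Q=19μC, V=6.33V), C2(1μF, Q=4μC, V=4.00V), C3(2μF, Q=17μC, V=8.50V), C4(3μF, Q=8μC, V=2.67V)
Op 1: CLOSE 1-3: Q_total=36.00, C_total=5.00, V=7.20; Q1=21.60, Q3=14.40; dissipated=2.817

Answer: 7.20 V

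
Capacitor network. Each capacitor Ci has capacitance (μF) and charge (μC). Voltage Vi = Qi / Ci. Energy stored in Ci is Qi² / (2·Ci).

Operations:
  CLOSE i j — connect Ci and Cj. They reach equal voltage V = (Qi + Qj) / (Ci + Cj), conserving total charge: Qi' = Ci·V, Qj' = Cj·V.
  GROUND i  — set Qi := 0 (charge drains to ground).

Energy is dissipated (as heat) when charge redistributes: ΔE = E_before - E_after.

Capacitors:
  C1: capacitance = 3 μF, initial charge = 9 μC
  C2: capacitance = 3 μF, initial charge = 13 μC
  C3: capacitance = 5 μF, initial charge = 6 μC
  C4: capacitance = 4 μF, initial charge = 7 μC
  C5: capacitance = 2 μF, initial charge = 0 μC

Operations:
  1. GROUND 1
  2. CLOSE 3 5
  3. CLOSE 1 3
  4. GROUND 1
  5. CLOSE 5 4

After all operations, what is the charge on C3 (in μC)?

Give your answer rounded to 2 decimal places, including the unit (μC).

Initial: C1(3μF, Q=9μC, V=3.00V), C2(3μF, Q=13μC, V=4.33V), C3(5μF, Q=6μC, V=1.20V), C4(4μF, Q=7μC, V=1.75V), C5(2μF, Q=0μC, V=0.00V)
Op 1: GROUND 1: Q1=0; energy lost=13.500
Op 2: CLOSE 3-5: Q_total=6.00, C_total=7.00, V=0.86; Q3=4.29, Q5=1.71; dissipated=1.029
Op 3: CLOSE 1-3: Q_total=4.29, C_total=8.00, V=0.54; Q1=1.61, Q3=2.68; dissipated=0.689
Op 4: GROUND 1: Q1=0; energy lost=0.430
Op 5: CLOSE 5-4: Q_total=8.71, C_total=6.00, V=1.45; Q5=2.90, Q4=5.81; dissipated=0.531
Final charges: Q1=0.00, Q2=13.00, Q3=2.68, Q4=5.81, Q5=2.90

Answer: 2.68 μC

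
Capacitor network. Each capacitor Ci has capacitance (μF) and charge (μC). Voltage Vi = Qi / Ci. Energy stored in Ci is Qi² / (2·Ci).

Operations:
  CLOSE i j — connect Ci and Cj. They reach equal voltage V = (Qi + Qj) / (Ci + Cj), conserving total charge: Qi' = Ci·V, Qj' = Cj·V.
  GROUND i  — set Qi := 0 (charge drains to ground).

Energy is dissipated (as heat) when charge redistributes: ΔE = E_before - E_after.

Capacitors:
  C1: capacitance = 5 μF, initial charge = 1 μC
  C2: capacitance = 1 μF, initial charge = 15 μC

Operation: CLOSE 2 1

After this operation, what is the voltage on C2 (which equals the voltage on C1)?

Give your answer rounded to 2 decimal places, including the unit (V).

Answer: 2.67 V

Derivation:
Initial: C1(5μF, Q=1μC, V=0.20V), C2(1μF, Q=15μC, V=15.00V)
Op 1: CLOSE 2-1: Q_total=16.00, C_total=6.00, V=2.67; Q2=2.67, Q1=13.33; dissipated=91.267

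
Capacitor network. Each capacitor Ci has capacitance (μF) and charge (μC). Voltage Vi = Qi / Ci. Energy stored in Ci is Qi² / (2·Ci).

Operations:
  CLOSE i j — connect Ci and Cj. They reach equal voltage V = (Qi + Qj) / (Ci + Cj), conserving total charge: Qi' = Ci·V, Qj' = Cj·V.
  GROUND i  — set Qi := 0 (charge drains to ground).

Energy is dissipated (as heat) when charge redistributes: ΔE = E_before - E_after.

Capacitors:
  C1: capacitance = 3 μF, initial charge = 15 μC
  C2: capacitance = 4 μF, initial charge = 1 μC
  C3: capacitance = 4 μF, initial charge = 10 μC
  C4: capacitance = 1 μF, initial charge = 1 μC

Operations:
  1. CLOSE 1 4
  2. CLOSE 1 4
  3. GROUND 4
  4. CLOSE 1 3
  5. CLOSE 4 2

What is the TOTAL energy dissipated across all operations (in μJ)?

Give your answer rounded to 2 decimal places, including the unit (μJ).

Initial: C1(3μF, Q=15μC, V=5.00V), C2(4μF, Q=1μC, V=0.25V), C3(4μF, Q=10μC, V=2.50V), C4(1μF, Q=1μC, V=1.00V)
Op 1: CLOSE 1-4: Q_total=16.00, C_total=4.00, V=4.00; Q1=12.00, Q4=4.00; dissipated=6.000
Op 2: CLOSE 1-4: Q_total=16.00, C_total=4.00, V=4.00; Q1=12.00, Q4=4.00; dissipated=0.000
Op 3: GROUND 4: Q4=0; energy lost=8.000
Op 4: CLOSE 1-3: Q_total=22.00, C_total=7.00, V=3.14; Q1=9.43, Q3=12.57; dissipated=1.929
Op 5: CLOSE 4-2: Q_total=1.00, C_total=5.00, V=0.20; Q4=0.20, Q2=0.80; dissipated=0.025
Total dissipated: 15.954 μJ

Answer: 15.95 μJ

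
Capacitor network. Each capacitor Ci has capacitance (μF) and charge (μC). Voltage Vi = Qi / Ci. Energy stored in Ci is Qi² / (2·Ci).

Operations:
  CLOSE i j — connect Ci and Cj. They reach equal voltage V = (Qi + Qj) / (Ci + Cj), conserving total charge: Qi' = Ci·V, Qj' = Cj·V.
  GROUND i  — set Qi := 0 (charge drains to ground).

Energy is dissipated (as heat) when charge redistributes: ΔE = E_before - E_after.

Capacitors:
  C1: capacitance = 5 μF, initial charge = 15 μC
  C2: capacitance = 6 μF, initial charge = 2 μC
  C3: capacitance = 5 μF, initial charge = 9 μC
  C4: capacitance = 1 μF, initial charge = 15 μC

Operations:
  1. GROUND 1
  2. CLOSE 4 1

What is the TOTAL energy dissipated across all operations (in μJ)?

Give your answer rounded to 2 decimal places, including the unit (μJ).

Answer: 116.25 μJ

Derivation:
Initial: C1(5μF, Q=15μC, V=3.00V), C2(6μF, Q=2μC, V=0.33V), C3(5μF, Q=9μC, V=1.80V), C4(1μF, Q=15μC, V=15.00V)
Op 1: GROUND 1: Q1=0; energy lost=22.500
Op 2: CLOSE 4-1: Q_total=15.00, C_total=6.00, V=2.50; Q4=2.50, Q1=12.50; dissipated=93.750
Total dissipated: 116.250 μJ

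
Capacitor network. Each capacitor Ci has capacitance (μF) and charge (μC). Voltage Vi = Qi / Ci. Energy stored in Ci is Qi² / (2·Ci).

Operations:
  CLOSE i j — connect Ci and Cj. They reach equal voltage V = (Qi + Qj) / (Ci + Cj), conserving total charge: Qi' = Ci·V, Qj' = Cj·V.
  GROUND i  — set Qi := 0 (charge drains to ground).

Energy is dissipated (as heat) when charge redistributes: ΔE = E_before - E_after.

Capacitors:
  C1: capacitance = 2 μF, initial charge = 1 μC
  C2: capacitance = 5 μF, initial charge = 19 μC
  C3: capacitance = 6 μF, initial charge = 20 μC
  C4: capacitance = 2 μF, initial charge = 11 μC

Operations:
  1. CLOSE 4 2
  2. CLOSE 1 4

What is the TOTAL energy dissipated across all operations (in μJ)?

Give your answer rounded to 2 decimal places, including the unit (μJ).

Answer: 9.23 μJ

Derivation:
Initial: C1(2μF, Q=1μC, V=0.50V), C2(5μF, Q=19μC, V=3.80V), C3(6μF, Q=20μC, V=3.33V), C4(2μF, Q=11μC, V=5.50V)
Op 1: CLOSE 4-2: Q_total=30.00, C_total=7.00, V=4.29; Q4=8.57, Q2=21.43; dissipated=2.064
Op 2: CLOSE 1-4: Q_total=9.57, C_total=4.00, V=2.39; Q1=4.79, Q4=4.79; dissipated=7.166
Total dissipated: 9.230 μJ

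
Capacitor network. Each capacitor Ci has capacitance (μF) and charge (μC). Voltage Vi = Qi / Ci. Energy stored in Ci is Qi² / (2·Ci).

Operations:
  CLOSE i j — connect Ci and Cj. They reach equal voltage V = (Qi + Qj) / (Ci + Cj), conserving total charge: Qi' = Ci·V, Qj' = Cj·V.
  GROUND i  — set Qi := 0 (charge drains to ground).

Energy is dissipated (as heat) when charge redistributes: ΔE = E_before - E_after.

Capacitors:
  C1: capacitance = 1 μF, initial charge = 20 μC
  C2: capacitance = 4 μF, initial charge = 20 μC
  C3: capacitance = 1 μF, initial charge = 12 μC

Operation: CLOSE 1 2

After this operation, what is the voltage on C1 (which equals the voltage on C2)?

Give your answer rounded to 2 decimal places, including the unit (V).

Answer: 8.00 V

Derivation:
Initial: C1(1μF, Q=20μC, V=20.00V), C2(4μF, Q=20μC, V=5.00V), C3(1μF, Q=12μC, V=12.00V)
Op 1: CLOSE 1-2: Q_total=40.00, C_total=5.00, V=8.00; Q1=8.00, Q2=32.00; dissipated=90.000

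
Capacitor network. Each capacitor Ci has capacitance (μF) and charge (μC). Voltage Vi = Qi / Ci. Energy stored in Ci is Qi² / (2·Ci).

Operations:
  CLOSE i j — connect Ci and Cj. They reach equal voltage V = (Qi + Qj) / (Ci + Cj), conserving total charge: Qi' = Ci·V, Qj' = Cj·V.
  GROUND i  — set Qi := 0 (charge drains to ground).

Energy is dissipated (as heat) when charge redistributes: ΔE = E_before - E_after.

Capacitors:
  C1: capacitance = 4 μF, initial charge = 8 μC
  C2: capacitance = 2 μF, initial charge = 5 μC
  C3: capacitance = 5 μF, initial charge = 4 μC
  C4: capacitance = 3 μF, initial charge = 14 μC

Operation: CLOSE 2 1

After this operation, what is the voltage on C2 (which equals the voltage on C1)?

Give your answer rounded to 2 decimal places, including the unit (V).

Initial: C1(4μF, Q=8μC, V=2.00V), C2(2μF, Q=5μC, V=2.50V), C3(5μF, Q=4μC, V=0.80V), C4(3μF, Q=14μC, V=4.67V)
Op 1: CLOSE 2-1: Q_total=13.00, C_total=6.00, V=2.17; Q2=4.33, Q1=8.67; dissipated=0.167

Answer: 2.17 V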